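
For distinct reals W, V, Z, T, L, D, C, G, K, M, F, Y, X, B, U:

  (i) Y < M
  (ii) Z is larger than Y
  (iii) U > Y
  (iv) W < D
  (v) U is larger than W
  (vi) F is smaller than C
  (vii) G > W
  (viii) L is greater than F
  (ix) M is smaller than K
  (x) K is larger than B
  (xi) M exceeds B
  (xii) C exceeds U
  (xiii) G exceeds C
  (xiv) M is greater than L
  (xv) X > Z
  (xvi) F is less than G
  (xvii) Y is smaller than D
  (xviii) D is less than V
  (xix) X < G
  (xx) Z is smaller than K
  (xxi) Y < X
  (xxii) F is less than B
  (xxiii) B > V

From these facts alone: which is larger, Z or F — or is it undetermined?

Following every chain through F: above F we get L, C, B, M, G, K.
Z is not reached, and no chain runs the other way from Z to F.
So the given relations leave the order of F and Z undetermined.

undetermined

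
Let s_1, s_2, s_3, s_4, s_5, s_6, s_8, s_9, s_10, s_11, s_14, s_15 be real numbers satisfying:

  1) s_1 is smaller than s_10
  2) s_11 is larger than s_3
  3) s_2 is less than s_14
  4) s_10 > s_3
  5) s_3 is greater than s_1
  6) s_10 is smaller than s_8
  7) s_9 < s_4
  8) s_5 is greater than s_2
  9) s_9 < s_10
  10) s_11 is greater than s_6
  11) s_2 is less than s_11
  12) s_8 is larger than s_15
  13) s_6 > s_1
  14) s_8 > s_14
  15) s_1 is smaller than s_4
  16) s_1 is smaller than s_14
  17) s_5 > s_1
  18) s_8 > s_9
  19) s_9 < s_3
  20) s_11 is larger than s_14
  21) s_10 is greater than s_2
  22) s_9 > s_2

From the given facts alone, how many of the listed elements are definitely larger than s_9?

From s_9 the given relations immediately reach s_3, s_10, s_4, s_8.
From those, s_11 — 5 in total.
No other element is forced above s_9 by the given relations, so the count is 5.

5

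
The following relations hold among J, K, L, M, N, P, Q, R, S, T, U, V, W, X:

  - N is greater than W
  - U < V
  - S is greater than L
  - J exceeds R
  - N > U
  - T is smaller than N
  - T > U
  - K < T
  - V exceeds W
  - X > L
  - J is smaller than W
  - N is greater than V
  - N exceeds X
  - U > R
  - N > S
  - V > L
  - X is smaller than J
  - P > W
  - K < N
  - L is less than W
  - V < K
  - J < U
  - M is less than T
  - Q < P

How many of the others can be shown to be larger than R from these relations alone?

Directly above R: J, U.
One step further: W, V, T, N (6 so far).
One step further: K, P (8 so far).
Nothing else is reachable above R; 8 in all.

8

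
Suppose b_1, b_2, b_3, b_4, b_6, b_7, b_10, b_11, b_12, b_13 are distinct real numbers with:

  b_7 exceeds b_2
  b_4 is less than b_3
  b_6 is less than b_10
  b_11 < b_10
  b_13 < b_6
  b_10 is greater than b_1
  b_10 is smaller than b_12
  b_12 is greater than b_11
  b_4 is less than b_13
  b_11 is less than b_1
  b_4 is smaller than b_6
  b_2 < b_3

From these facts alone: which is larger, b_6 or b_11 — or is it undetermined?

undetermined

Following every chain through b_11: above b_11 we get b_1, b_10, b_12.
b_6 is not reached, and no chain runs the other way from b_6 to b_11.
So the given relations leave the order of b_11 and b_6 undetermined.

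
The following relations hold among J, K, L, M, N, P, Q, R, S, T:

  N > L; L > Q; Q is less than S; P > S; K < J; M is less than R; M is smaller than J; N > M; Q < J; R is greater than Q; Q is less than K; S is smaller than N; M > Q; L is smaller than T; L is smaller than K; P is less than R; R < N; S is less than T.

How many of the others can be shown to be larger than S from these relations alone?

4

The elements the relations force above S are P, R, N, T — no chain reaches any other.
That is 4.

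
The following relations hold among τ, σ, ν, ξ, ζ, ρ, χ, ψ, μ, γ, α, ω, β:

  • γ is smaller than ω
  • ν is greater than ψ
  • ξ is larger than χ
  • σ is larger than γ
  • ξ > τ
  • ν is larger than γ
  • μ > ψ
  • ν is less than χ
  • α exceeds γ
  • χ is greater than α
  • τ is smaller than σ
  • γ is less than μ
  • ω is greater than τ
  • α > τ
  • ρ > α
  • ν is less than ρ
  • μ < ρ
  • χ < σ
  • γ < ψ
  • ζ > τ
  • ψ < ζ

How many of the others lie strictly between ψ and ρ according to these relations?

2

The relations place ψ below ρ. An element lies strictly between them when it is forced above ψ and also forced below ρ.
Above ψ: {ν, μ, χ, ξ, ζ, σ}. Below ρ: {γ, τ, α, ν, μ}.
Intersection: {ν, μ} — 2.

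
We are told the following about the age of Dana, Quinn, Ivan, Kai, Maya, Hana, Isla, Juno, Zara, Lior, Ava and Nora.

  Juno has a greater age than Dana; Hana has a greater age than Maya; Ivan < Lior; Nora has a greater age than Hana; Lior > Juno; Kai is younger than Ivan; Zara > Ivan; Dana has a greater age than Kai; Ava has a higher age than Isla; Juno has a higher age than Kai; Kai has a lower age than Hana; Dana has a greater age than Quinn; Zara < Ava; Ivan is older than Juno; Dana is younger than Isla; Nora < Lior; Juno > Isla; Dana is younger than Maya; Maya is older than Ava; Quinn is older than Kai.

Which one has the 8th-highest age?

The consecutive relations fix a unique order: Kai < Quinn < Dana < Isla < Juno < Ivan < Zara < Ava < Maya < Hana < Nora < Lior.
The 8th largest is Juno.

Juno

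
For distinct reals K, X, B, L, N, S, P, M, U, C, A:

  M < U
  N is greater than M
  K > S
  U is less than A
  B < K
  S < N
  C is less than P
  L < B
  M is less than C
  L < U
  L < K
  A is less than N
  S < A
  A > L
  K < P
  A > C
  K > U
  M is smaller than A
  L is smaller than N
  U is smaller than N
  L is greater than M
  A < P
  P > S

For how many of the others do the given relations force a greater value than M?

8

The elements the relations force above M are C, L, U, B, A, N, K, P — no chain reaches any other.
That is 8.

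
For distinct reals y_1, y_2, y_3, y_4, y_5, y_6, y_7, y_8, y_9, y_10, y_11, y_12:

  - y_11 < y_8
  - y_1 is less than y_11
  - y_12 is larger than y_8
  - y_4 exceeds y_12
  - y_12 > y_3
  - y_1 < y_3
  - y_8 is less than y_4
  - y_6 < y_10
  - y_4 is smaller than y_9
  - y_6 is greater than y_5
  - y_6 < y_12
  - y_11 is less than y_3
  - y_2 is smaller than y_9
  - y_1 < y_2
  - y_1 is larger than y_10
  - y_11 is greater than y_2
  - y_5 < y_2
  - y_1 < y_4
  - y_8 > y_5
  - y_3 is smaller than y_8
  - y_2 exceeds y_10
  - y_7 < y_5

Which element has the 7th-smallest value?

y_11

The consecutive relations fix a unique order: y_7 < y_5 < y_6 < y_10 < y_1 < y_2 < y_11 < y_3 < y_8 < y_12 < y_4 < y_9.
Counting 7 from the smallest end gives y_11.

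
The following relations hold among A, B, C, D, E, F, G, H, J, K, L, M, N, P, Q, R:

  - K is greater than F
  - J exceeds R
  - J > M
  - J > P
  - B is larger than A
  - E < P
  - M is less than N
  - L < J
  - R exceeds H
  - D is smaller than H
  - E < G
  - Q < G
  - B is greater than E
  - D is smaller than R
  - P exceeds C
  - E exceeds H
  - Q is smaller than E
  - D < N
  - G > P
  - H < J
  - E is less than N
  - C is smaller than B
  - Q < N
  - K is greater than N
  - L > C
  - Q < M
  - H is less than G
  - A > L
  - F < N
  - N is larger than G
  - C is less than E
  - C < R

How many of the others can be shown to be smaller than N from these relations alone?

9

Directly below N: F, D, Q, M, E, G.
One step further: C, H, P (9 so far).
Nothing else is reachable below N; 9 in all.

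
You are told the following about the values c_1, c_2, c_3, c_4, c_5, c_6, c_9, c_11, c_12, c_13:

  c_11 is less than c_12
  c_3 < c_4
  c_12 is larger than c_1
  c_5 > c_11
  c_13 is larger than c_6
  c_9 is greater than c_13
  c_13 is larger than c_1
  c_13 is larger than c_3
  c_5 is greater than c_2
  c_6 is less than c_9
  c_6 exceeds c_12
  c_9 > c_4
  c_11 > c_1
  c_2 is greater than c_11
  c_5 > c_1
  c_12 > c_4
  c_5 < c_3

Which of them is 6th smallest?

The consecutive relations fix a unique order: c_1 < c_11 < c_2 < c_5 < c_3 < c_4 < c_12 < c_6 < c_13 < c_9.
The 6th smallest is c_4.

c_4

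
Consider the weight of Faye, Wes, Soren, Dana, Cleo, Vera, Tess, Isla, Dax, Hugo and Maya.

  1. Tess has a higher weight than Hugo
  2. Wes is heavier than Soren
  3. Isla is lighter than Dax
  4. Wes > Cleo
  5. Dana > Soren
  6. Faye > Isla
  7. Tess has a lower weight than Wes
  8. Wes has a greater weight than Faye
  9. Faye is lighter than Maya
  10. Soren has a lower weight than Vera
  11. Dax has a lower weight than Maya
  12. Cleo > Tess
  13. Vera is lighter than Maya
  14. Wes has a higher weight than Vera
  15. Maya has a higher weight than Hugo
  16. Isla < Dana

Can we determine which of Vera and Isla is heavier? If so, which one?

undetermined

Following every chain through Isla: above Isla we get Dana, Dax, Faye, Wes, Maya.
Vera is not reached, and no chain runs the other way from Vera to Isla.
So the given relations leave the order of Isla and Vera undetermined.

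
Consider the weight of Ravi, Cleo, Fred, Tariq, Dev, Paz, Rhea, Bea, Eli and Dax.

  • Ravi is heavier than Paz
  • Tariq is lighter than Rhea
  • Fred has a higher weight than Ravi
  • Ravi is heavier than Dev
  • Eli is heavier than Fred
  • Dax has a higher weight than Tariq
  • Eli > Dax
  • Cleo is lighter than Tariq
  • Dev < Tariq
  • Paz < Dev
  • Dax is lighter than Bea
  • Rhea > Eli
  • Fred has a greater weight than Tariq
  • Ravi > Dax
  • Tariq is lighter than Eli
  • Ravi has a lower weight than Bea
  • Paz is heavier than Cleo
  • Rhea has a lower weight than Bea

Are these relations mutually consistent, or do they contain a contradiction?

consistent

The single ordering Cleo < Paz < Dev < Tariq < Dax < Ravi < Fred < Eli < Rhea < Bea satisfies every listed relation, so no contradiction arises.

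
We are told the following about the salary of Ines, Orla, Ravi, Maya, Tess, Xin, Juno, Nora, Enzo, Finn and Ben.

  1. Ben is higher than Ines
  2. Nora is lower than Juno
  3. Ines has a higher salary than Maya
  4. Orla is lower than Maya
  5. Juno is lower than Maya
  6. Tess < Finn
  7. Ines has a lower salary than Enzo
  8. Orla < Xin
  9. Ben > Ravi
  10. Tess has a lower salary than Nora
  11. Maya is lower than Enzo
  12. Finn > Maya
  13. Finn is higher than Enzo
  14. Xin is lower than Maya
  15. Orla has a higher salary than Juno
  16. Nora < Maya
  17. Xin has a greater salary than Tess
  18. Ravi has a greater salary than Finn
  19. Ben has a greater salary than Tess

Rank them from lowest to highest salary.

The consecutive links are each given: Tess < Nora; Nora < Juno; Juno < Orla; Orla < Xin; Xin < Maya; Maya < Ines; Ines < Enzo; Enzo < Finn; Finn < Ravi; Ravi < Ben.

Tess < Nora < Juno < Orla < Xin < Maya < Ines < Enzo < Finn < Ravi < Ben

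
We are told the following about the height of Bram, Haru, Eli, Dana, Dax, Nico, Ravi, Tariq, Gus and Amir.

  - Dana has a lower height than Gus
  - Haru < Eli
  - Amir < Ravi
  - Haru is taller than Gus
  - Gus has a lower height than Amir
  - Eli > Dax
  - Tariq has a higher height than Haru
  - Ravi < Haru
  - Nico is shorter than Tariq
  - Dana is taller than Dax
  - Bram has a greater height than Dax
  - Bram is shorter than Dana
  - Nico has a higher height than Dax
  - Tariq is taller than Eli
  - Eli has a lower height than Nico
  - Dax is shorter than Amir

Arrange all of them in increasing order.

Dax < Bram < Dana < Gus < Amir < Ravi < Haru < Eli < Nico < Tariq

Each adjacent pair is fixed by a given relation: Dax < Bram; Bram < Dana; Dana < Gus; Gus < Amir; Amir < Ravi; Ravi < Haru; Haru < Eli; Eli < Nico; Nico < Tariq. Chaining them end to end gives the full order.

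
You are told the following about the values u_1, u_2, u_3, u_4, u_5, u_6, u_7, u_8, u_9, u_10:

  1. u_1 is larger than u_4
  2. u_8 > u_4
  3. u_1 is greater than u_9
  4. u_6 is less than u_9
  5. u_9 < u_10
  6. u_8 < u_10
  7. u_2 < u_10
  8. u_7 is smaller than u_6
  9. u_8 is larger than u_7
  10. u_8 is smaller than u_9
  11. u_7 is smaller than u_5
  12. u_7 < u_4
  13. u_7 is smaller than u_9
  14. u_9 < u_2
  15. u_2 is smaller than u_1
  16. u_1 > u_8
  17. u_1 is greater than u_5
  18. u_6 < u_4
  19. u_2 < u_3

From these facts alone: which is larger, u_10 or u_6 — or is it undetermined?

u_6 < u_4 and u_4 < u_8 give u_6 < u_8.
With u_8 < u_9: u_6 < u_4 < u_8 < u_9.
With u_9 < u_2: u_6 < u_4 < u_8 < u_9 < u_2.
Then u_2 < u_10 extends the chain to u_10.
So u_10 is larger.

u_10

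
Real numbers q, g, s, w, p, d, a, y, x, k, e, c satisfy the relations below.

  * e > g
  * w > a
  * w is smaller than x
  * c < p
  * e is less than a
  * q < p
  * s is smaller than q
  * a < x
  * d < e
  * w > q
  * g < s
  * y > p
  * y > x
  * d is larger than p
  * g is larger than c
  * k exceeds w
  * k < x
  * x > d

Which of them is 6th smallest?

d

Piecing the relations together gives one ordering: c < g < s < q < p < d < e < a < w < k < x < y.
The 6th smallest is d.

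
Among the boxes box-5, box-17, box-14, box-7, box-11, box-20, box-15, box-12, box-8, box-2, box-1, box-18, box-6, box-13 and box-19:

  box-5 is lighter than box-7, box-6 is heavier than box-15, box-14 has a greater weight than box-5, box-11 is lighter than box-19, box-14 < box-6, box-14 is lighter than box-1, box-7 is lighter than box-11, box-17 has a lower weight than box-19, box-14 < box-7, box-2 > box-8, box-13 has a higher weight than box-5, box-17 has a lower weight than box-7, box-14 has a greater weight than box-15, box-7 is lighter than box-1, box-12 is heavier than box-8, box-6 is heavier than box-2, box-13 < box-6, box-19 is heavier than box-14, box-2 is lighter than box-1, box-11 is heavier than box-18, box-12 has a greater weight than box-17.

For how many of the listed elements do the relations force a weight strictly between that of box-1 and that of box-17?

1

Chaining upward from box-17 reaches: box-7, box-12, box-11, box-19.
Chaining downward from box-1 reaches: box-15, box-5, box-14, box-7, box-8, box-2.
Strictly between box-17 and box-1 are those in both lists: box-7 — 1 element.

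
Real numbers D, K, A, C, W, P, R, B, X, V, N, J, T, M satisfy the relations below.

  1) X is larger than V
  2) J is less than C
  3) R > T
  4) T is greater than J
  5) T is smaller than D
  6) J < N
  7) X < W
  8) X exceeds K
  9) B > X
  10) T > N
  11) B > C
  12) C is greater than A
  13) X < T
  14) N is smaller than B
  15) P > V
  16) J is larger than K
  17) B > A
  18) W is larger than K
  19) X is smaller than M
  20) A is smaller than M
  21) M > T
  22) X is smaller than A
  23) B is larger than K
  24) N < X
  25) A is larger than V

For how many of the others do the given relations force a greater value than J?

Directly above J: N, T, C.
One step further: X, R, M, D, B (8 so far).
One step further: W, A (10 so far).
No other element is forced above J by the given relations, so the count is 10.

10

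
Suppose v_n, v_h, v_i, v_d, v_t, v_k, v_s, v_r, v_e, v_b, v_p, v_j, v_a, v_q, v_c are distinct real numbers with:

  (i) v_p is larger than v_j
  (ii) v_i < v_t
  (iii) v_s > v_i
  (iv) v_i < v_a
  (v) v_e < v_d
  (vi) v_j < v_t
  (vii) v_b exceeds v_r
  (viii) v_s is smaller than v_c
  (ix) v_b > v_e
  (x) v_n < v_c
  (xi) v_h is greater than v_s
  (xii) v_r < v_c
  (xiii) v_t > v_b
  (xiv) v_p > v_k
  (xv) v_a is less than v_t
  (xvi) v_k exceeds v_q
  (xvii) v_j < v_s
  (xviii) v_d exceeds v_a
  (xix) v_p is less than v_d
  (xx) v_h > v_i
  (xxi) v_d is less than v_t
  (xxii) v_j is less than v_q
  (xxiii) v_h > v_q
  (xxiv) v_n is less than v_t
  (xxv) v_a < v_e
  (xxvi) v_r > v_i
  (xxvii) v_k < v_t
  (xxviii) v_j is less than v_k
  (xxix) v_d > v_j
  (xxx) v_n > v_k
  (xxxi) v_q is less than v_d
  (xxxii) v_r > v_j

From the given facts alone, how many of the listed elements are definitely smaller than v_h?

From v_h the given relations immediately reach v_i, v_q, v_s.
From those, v_j — 4 in total.
No other element is forced below v_h by the given relations, so the count is 4.

4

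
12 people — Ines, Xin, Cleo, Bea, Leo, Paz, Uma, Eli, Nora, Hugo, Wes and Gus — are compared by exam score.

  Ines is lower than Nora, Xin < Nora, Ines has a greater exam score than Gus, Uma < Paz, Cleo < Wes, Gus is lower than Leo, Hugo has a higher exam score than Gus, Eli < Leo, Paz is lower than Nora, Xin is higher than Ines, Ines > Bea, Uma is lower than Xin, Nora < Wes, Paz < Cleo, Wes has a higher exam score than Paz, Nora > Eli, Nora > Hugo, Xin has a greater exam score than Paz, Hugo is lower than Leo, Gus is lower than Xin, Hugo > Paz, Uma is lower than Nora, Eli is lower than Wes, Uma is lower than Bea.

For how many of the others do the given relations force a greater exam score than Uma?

9

From Uma the given relations immediately reach Bea, Paz, Xin, Nora.
From those, Cleo, Hugo, Ines, Wes — 8 in total.
From those, Leo — 9 in total.
No other element is forced above Uma by the given relations, so the count is 9.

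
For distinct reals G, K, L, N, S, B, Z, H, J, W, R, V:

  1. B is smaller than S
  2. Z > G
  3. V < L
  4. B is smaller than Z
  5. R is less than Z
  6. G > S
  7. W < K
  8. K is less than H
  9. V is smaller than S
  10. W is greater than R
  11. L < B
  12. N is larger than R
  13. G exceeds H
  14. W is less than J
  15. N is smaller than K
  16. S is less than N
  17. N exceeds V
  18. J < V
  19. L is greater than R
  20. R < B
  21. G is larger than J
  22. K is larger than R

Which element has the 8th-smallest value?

The consecutive relations fix a unique order: R < W < J < V < L < B < S < N < K < H < G < Z.
The 8th smallest is N.

N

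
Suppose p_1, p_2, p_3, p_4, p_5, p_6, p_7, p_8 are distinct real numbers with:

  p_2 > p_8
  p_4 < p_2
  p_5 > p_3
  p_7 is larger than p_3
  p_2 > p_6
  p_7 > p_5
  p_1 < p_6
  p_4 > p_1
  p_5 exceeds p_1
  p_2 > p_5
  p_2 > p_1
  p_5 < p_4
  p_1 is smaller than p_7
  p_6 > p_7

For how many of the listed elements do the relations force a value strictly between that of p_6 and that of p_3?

2

Chaining upward from p_3 reaches: p_5, p_7, p_4, p_2.
Chaining downward from p_6 reaches: p_1, p_5, p_7.
Strictly between p_3 and p_6 are those in both lists: p_5, p_7 — 2 elements.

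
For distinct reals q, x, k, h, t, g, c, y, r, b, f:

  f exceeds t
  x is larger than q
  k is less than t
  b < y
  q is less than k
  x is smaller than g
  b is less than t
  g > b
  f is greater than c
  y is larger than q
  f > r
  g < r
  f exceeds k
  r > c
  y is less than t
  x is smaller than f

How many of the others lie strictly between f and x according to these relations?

2

Chaining upward from x reaches: g, r.
Chaining downward from f reaches: q, b, c, g, k, y, r, t.
Strictly between x and f are those in both lists: g, r — 2 elements.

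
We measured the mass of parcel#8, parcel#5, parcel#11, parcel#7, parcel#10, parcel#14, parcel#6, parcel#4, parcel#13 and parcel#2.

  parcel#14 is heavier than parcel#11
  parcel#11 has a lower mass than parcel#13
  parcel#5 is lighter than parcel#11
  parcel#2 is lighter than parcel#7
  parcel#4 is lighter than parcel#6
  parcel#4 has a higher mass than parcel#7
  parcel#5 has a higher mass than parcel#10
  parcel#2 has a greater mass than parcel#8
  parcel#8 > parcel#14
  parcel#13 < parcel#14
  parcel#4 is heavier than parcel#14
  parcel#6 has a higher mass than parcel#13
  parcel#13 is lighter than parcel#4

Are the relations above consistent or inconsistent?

consistent

Every relation is compatible with parcel#10 < parcel#5 < parcel#11 < parcel#13 < parcel#14 < parcel#8 < parcel#2 < parcel#7 < parcel#4 < parcel#6; the set is consistent.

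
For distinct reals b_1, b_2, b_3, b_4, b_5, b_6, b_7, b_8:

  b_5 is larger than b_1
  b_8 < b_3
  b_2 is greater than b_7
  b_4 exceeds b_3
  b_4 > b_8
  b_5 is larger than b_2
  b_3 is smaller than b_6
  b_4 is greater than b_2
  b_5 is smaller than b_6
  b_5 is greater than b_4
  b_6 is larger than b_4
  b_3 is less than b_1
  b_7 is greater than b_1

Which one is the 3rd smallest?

Chaining the given pairs: b_8 < b_3 < b_1 < b_7 < b_2 < b_4 < b_5 < b_6.
Counting 3 from the smallest end gives b_1.

b_1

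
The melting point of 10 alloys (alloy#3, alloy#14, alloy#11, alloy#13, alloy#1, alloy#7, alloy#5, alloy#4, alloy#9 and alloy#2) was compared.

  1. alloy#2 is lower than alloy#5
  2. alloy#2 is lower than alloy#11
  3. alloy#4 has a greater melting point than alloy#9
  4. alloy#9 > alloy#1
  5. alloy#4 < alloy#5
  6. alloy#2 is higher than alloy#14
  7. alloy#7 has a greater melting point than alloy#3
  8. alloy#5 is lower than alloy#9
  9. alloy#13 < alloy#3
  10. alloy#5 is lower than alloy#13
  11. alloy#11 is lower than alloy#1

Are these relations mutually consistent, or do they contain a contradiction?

inconsistent

Chaining the given relations yields alloy#9 < alloy#4 < alloy#5, so alloy#9 < alloy#5. But one relation states alloy#5 < alloy#9. These cannot both hold.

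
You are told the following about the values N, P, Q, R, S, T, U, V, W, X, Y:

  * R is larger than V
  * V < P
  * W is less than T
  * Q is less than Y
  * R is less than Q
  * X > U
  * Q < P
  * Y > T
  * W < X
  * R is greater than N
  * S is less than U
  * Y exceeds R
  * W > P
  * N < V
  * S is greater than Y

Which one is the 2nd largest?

The consecutive relations fix a unique order: N < V < R < Q < P < W < T < Y < S < U < X.
The 2nd largest is U.

U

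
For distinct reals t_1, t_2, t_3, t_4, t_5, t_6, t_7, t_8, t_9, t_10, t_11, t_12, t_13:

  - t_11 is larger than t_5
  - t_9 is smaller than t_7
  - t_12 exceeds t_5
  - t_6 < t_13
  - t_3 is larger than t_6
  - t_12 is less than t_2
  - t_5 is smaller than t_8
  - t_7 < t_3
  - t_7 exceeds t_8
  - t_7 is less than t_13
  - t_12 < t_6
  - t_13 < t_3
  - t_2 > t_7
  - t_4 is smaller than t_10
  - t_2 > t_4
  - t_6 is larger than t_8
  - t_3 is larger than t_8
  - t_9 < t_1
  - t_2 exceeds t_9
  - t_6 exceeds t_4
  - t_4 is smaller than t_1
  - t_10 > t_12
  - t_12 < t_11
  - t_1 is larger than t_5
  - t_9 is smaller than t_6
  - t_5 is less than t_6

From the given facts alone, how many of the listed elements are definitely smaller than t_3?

8

Directly below t_3: t_8, t_7, t_6, t_13.
One step further: t_5, t_4, t_9, t_12 (8 so far).
Nothing else is reachable below t_3; 8 in all.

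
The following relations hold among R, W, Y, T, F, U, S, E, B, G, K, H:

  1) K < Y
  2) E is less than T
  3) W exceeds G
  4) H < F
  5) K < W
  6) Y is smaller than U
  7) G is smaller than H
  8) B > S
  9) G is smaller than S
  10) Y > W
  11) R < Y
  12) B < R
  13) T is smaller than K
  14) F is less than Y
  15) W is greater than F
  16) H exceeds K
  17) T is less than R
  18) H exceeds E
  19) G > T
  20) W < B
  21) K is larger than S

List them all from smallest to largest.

E < T < G < S < K < H < F < W < B < R < Y < U

Each adjacent pair is fixed by a given relation: E < T; T < G; G < S; S < K; K < H; H < F; F < W; W < B; B < R; R < Y; Y < U. Chaining them end to end gives the full order.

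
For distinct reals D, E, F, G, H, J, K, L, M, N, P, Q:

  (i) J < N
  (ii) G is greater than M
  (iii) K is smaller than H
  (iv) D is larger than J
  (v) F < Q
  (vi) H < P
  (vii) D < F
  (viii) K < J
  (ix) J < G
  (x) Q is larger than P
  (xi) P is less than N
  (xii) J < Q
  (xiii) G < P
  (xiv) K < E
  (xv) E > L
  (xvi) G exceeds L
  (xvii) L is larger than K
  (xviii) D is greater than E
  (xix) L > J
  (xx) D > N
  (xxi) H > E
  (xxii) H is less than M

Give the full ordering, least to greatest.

Nothing is placed below K, so it is least; from there K < J; J < L; L < E; E < H; H < M; M < G; G < P; P < N; N < D; D < F; F < Q, each given directly.

K < J < L < E < H < M < G < P < N < D < F < Q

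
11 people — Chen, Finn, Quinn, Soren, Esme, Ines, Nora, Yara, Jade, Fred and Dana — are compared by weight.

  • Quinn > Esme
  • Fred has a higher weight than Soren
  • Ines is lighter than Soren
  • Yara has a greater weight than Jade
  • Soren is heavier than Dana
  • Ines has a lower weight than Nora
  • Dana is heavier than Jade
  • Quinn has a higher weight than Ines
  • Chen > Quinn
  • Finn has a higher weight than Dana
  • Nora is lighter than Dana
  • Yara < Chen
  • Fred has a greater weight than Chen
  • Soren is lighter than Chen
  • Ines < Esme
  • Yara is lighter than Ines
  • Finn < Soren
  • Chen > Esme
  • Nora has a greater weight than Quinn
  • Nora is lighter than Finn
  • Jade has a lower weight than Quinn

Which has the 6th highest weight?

Nora

Piecing the relations together gives one ordering: Jade < Yara < Ines < Esme < Quinn < Nora < Dana < Finn < Soren < Chen < Fred.
The 6th largest is Nora.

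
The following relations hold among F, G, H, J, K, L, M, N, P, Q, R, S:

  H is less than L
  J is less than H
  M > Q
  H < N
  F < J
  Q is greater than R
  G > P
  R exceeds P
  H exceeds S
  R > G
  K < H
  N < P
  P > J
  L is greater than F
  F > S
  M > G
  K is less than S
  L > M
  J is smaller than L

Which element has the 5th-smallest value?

H

Piecing the relations together gives one ordering: K < S < F < J < H < N < P < G < R < Q < M < L.
Counting 5 from the smallest end gives H.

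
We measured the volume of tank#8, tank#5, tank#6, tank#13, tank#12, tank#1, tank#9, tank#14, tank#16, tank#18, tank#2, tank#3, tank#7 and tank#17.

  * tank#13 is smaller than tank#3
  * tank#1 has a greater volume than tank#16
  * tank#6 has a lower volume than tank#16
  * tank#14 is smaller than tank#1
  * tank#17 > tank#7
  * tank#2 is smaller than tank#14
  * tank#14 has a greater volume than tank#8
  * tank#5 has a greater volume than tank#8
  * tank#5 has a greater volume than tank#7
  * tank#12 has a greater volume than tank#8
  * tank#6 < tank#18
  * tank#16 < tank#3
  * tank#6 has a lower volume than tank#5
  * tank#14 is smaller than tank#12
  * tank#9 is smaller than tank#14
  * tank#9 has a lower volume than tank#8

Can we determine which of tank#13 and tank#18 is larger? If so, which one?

undetermined

Following every chain through tank#13: above tank#13 we get tank#3.
tank#18 is not reached, and no chain runs the other way from tank#18 to tank#13.
So the given relations leave the order of tank#13 and tank#18 undetermined.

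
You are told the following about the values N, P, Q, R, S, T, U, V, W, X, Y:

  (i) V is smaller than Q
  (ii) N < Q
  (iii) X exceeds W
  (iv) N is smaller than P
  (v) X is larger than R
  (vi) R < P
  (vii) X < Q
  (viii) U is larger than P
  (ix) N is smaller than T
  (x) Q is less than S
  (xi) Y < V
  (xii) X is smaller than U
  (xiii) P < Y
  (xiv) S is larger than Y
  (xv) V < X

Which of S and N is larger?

N < P < Y < V < Q < S, by transitivity through P, Y, V, Q.
So N < S; S is the larger of the two.

S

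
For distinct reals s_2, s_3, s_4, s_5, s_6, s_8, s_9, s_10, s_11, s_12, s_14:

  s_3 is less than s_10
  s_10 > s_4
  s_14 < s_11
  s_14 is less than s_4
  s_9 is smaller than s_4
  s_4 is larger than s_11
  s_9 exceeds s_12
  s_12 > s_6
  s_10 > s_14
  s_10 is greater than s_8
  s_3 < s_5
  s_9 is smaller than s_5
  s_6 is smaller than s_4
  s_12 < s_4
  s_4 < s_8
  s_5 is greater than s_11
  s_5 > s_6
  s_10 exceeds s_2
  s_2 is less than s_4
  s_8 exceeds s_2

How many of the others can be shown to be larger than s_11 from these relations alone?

4

The elements the relations force above s_11 are s_4, s_8, s_10, s_5 — no chain reaches any other.
That is 4.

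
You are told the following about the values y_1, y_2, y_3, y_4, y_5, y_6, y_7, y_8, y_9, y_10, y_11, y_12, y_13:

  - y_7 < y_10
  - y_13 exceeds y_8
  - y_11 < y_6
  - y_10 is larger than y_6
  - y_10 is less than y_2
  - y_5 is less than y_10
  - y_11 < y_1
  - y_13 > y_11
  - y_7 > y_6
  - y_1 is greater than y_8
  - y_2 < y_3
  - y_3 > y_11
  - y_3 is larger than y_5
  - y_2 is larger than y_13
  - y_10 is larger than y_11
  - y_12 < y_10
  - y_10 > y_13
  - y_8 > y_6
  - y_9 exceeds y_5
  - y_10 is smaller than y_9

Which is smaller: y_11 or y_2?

y_11 < y_6 and y_6 < y_8 give y_11 < y_8.
Then y_8 < y_13 extends the chain to y_13.
With y_13 < y_10: y_11 < y_6 < y_8 < y_13 < y_10.
With y_10 < y_2: y_11 < y_6 < y_8 < y_13 < y_10 < y_2.
So y_11 < y_2; y_11 is the smaller of the two.

y_11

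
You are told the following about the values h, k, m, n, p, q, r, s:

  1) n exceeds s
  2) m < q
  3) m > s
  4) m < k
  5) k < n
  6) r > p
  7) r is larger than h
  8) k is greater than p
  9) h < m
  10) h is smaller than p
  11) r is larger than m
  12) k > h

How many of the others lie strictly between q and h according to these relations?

Chaining upward from h reaches: p, m, k, n, r.
Chaining downward from q reaches: s, m.
Strictly between h and q are those in both lists: m — 1 element.

1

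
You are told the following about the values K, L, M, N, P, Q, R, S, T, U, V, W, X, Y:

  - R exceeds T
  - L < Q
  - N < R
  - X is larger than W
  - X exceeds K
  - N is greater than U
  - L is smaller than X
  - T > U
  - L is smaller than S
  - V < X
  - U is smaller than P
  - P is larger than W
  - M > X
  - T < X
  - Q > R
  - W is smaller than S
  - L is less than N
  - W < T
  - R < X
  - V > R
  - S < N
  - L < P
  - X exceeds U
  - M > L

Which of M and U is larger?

M

Following the relations from U: U < N < R < V < X < M.
So U < M; M is the larger of the two.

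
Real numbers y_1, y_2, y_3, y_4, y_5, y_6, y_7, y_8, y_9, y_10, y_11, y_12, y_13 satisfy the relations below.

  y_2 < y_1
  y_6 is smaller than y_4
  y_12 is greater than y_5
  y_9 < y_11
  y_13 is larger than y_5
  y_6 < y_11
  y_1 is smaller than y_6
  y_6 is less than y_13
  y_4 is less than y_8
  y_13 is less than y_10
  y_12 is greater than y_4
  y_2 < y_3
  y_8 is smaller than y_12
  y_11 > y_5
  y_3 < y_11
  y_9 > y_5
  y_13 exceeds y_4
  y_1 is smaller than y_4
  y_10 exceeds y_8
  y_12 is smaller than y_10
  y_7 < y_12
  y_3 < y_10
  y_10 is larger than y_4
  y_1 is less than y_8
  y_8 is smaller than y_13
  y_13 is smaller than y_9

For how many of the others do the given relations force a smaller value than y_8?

4

Directly below y_8: y_1, y_4.
One step further: y_2, y_6 (4 so far).
No other element is forced below y_8 by the given relations, so the count is 4.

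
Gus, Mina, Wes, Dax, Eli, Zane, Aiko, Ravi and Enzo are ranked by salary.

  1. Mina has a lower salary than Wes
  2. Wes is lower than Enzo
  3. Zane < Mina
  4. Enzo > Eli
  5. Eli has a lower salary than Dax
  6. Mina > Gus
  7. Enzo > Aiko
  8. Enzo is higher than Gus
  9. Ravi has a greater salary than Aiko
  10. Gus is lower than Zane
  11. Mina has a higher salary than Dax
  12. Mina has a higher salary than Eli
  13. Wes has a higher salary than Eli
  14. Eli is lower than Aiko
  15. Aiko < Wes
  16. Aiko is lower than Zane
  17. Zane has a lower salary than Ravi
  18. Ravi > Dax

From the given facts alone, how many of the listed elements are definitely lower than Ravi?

5

From Ravi the given relations immediately reach Dax, Aiko, Zane.
From those, Eli, Gus — 5 in total.
No other element is forced below Ravi by the given relations, so the count is 5.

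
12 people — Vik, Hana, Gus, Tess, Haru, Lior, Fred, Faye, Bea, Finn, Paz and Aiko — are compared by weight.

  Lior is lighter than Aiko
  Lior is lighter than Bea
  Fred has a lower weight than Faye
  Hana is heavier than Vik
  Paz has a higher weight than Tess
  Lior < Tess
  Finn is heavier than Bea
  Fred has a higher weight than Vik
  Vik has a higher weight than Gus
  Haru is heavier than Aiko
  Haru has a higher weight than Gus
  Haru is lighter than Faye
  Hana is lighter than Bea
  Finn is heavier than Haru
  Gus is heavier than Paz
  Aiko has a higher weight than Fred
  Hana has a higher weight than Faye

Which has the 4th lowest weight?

Gus

Chaining the given pairs: Lior < Tess < Paz < Gus < Vik < Fred < Aiko < Haru < Faye < Hana < Bea < Finn.
The 4th smallest is Gus.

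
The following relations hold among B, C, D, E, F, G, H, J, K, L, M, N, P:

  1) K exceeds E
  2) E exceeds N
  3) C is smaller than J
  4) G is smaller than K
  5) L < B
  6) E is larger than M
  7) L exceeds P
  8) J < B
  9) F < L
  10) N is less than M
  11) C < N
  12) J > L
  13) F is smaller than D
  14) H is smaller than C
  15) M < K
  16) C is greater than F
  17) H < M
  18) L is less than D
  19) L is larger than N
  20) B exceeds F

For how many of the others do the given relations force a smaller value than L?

Directly below L: F, P, N.
One step further: C (4 so far).
One step further: H (5 so far).
Nothing else is reachable below L; 5 in all.

5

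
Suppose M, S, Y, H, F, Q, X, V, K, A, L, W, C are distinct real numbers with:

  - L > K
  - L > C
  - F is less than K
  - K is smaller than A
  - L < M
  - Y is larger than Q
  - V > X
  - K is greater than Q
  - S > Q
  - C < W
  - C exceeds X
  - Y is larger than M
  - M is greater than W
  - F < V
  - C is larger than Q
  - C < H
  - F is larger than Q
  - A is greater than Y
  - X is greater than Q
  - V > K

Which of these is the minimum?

Chaining upward from Q: directly above it, X, F, C, K, S, Y; then W, L, V, H, A; then M.
That covers every other element, and nothing is given below Q, so Q is the minimum.

Q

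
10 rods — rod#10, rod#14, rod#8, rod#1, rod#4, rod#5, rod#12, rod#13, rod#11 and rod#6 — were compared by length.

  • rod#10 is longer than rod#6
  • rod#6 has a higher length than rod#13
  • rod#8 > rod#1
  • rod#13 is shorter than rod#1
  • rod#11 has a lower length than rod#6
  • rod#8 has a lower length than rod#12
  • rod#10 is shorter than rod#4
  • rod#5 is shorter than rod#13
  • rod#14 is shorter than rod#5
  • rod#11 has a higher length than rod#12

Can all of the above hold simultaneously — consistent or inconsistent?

The single ordering rod#14 < rod#5 < rod#13 < rod#1 < rod#8 < rod#12 < rod#11 < rod#6 < rod#10 < rod#4 satisfies every listed relation, so no contradiction arises.

consistent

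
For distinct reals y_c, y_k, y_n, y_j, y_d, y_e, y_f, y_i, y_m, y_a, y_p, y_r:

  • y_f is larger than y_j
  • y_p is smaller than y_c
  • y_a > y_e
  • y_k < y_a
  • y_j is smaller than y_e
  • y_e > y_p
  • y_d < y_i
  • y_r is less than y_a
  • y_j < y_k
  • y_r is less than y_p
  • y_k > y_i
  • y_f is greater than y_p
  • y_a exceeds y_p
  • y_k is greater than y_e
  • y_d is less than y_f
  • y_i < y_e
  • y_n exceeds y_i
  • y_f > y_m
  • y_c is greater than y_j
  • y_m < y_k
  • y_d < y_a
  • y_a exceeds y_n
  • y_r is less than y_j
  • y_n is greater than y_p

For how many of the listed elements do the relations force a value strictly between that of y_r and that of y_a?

5

Chaining upward from y_r reaches: y_p, y_j, y_c, y_f, y_e, y_k, y_n.
Chaining downward from y_a reaches: y_p, y_d, y_j, y_m, y_i, y_e, y_k, y_n.
Strictly between y_r and y_a are those in both lists: y_p, y_j, y_e, y_k, y_n — 5 elements.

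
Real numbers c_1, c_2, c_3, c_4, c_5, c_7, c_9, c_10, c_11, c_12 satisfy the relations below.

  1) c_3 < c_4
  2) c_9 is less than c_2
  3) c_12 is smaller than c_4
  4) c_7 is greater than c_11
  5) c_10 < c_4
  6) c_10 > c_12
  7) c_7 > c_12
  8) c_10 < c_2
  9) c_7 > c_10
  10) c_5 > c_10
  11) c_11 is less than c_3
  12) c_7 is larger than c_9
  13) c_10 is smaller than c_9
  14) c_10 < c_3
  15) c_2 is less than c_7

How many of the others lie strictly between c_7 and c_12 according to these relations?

3

Chaining upward from c_12 reaches: c_10, c_9, c_3, c_5, c_4, c_2.
Chaining downward from c_7 reaches: c_11, c_10, c_9, c_2.
Strictly between c_12 and c_7 are those in both lists: c_10, c_9, c_2 — 3 elements.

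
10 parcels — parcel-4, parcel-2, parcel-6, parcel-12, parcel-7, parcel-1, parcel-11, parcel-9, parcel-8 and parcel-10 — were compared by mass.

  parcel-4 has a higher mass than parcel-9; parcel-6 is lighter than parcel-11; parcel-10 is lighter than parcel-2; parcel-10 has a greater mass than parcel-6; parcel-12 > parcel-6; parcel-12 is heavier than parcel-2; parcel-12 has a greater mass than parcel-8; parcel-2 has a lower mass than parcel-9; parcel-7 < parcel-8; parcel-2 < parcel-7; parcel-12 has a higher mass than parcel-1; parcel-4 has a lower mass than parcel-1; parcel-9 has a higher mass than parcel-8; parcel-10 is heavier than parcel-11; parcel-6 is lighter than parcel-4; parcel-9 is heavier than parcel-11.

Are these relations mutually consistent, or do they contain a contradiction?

Every relation is compatible with parcel-6 < parcel-11 < parcel-10 < parcel-2 < parcel-7 < parcel-8 < parcel-9 < parcel-4 < parcel-1 < parcel-12; the set is consistent.

consistent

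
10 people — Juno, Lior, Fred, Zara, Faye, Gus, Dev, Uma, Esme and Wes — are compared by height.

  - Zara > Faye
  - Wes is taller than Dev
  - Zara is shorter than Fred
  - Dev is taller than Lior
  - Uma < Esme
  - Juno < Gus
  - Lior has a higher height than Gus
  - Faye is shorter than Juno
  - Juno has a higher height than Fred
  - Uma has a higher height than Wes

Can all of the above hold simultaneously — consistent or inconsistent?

The single ordering Faye < Zara < Fred < Juno < Gus < Lior < Dev < Wes < Uma < Esme satisfies every listed relation, so no contradiction arises.

consistent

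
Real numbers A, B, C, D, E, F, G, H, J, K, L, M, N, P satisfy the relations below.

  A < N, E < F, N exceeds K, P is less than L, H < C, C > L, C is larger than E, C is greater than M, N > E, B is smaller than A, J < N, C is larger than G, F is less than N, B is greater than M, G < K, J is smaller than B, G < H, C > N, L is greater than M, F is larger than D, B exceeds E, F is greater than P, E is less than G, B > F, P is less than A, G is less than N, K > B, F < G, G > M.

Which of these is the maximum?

M is not greatest since M < B; P is not greatest since P < A; E is not greatest since E < F; D is not greatest since D < F; J is not greatest since J < B; F is not greatest since F < B; G is not greatest since G < H; B is not greatest since B < A; K is not greatest since K < N; A is not greatest since A < N; N is not greatest since N < C; H is not greatest since H < C; L is not greatest since L < C.
Only C has nothing above it, so C is the maximum.

C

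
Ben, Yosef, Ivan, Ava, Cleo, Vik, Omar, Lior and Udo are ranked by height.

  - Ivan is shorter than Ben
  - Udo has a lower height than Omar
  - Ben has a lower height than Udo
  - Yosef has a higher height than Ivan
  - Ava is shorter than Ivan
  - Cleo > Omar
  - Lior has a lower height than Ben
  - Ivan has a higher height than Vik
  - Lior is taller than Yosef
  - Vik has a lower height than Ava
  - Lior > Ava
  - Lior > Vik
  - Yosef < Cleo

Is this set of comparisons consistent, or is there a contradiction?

consistent

The single ordering Vik < Ava < Ivan < Yosef < Lior < Ben < Udo < Omar < Cleo satisfies every listed relation, so no contradiction arises.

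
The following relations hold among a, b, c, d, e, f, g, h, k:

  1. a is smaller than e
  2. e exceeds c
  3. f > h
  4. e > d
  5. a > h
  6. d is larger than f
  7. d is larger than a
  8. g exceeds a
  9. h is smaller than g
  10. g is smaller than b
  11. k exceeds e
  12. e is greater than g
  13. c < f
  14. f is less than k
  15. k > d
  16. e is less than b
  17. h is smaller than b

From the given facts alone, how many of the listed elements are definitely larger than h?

From h the given relations immediately reach a, f, g, b.
From those, d, e, k — 7 in total.
Nothing else is reachable above h; 7 in all.

7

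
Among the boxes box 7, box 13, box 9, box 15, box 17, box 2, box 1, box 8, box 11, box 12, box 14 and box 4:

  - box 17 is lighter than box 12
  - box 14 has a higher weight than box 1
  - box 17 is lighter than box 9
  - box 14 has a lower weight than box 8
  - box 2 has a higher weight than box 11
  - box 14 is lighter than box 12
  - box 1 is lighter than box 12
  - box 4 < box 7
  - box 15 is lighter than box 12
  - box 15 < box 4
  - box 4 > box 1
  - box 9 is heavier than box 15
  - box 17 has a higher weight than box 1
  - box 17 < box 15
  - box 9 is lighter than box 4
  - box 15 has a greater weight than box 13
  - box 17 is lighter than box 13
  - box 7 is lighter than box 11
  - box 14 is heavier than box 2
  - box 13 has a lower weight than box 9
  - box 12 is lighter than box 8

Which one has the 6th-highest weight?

box 7

Chaining the given pairs: box 1 < box 17 < box 13 < box 15 < box 9 < box 4 < box 7 < box 11 < box 2 < box 14 < box 12 < box 8.
The 6th largest is box 7.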